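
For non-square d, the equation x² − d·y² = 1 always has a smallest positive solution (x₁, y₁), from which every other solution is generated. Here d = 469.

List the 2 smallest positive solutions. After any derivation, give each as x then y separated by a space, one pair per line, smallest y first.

137215 6336
37655912449 1738788480

√469 → a₀=21, period (1,1,1,10,6,10,1,1,1,42); ℓ=10 even so k=9
k=0  a_k=21  p_k/q_k = 21/1
k=1  a_k=1  p_k/q_k = 22/1
k=2  a_k=1  p_k/q_k = 43/2
k=3  a_k=1  p_k/q_k = 65/3
k=4  a_k=10  p_k/q_k = 693/32
…
k=6  a_k=10  p_k/q_k = 42923/1982
…
k=8  a_k=1  p_k/q_k = 90069/4159
k=9  a_k=1  p_k/q_k = 137215/6336
(x₁, y₁) = (137215, 6336);  137215² − 469·6336² = 1 ✓
n=2: (137215,6336)∘(137215,6336) = (137215·137215+469·6336·6336, 137215·6336+6336·137215) = (37655912449,1738788480)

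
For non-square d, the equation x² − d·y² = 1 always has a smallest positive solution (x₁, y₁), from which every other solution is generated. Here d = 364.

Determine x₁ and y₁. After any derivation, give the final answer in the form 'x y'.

√364 = [19; 12,1,2,3,1,8,1,3,2,1,12,38, …], period ℓ=12 (even) → k=11
k=0  a_k=19  p_k/q_k = 19/1
k=1  a_k=12  p_k/q_k = 229/12
k=2  a_k=1  p_k/q_k = 248/13
k=3  a_k=2  p_k/q_k = 725/38
…
k=6  a_k=8  p_k/q_k = 27607/1447
k=7  a_k=1  p_k/q_k = 30755/1612
k=8  a_k=3  p_k/q_k = 119872/6283
k=9  a_k=2  p_k/q_k = 270499/14178
k=10  a_k=1  p_k/q_k = 390371/20461
k=11  a_k=12  p_k/q_k = 4954951/259710
(x₁, y₁) = (4954951, 259710);  4954951² − 364·259710² = 1 ✓

4954951 259710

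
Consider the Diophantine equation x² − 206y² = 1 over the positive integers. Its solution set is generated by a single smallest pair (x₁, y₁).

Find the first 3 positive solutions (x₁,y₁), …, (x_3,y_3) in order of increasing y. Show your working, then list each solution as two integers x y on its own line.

59535 4148
7088832449 493902360
844067279642895 58808954001052

√206 → a₀=14, period (2,1,5,14,5,1,2,28); ℓ=8 even so k=7
i=0: a=14 ⇒ p=14, q=1
…
i=6: a=1 ⇒ p=20998, q=1463
i=7: a=2 ⇒ p=59535, q=4148
→ (59535, 4148).  Check: 59535²=3544416225, 206·4148²=3544416224, difference 1.
(x_2, y_2) = (59535·59535 + 206·4148·4148, 59535·4148 + 4148·59535) = (7088832449, 493902360)
(x_3, y_3) = (59535·7088832449 + 206·4148·493902360, 59535·493902360 + 4148·7088832449) = (844067279642895, 58808954001052)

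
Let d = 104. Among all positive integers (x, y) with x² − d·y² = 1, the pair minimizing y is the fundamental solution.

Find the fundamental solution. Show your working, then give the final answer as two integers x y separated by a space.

51 5

[10; 5,20] for √104; ℓ=2 ⇒ convergent index 1
k=0  a_k=10  p_k/q_k = 10/1
k=1  a_k=5  p_k/q_k = 51/5
fundamental: x₁=51, y₁=5  (since 2601 − 104·25 = 1)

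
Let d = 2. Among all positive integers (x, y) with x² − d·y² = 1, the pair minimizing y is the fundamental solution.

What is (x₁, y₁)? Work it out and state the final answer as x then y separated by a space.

3 2

[1; 2] for √2; ℓ=1 ⇒ convergent index 1
i=0: a=1 ⇒ p=1, q=1
i=1: a=2 ⇒ p=3, q=2
→ (3, 2).  Check: 3²=9, 2·2²=8, difference 1.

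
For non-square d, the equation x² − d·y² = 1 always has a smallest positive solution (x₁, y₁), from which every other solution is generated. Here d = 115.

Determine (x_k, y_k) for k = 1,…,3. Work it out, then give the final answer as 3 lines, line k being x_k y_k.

1126 105
2535751 236460
5710510126 532507815

√115 = [10; 1,2,1,1,1,1,1,2,1,20, …], period ℓ=10 (even) → k=9
i=0: a=10 ⇒ p=10, q=1
…
i=2: a=2 ⇒ p=32, q=3
…
i=5: a=1 ⇒ p=118, q=11
…
i=7: a=1 ⇒ p=311, q=29
i=8: a=2 ⇒ p=815, q=76
i=9: a=1 ⇒ p=1126, q=105
→ (1126, 105).  Check: 1126²=1267876, 115·105²=1267875, difference 1.
(x_2, y_2) = (1126·1126 + 115·105·105, 1126·105 + 105·1126) = (2535751, 236460)
(x_3, y_3) = (1126·2535751 + 115·105·236460, 1126·236460 + 105·2535751) = (5710510126, 532507815)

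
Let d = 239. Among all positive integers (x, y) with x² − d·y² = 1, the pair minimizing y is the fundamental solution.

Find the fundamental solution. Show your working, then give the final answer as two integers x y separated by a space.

√239 → a₀=15, period (2,5,1,2,4,15,4,2,1,5,2,30); ℓ=12 even so k=11
step 0: (15, 1)  from 15·(1,0) + (0,1)
step 1: (31, 2)  from 2·(15,1) + (1,0)
step 2: (170, 11)  from 5·(31,2) + (15,1)
…
step 4: (572, 37)  from 2·(201,13) + (170,11)
step 5: (2489, 161)  from 4·(572,37) + (201,13)
step 6: (37907, 2452)  from 15·(2489,161) + (572,37)
step 7: (154117, 9969)  from 4·(37907,2452) + (2489,161)
…
step 9: (500258, 32359)  from 1·(346141,22390) + (154117,9969)
step 10: (2847431, 184185)  from 5·(500258,32359) + (346141,22390)
step 11: (6195120, 400729)  from 2·(2847431,184185) + (500258,32359)
(x₁, y₁) = (6195120, 400729);  6195120² − 239·400729² = 1 ✓

6195120 400729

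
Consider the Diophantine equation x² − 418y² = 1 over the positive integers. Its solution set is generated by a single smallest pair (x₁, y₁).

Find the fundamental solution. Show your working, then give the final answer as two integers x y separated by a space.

d=418: √d = [20; 2,4,20,4,2,40] (ℓ=6, even), read p_5/q_5
a_0=20:  p_0=20·1+0=20,  q_0=20·0+1=1
a_1=2:  p_1=2·20+1=41,  q_1=2·1+0=2
…
a_3=20:  p_3=20·184+41=3721,  q_3=20·9+2=182
a_4=4:  p_4=4·3721+184=15068,  q_4=4·182+9=737
a_5=2:  p_5=2·15068+3721=33857,  q_5=2·737+182=1656
fundamental: x₁=33857, y₁=1656  (since 1146296449 − 418·2742336 = 1)

33857 1656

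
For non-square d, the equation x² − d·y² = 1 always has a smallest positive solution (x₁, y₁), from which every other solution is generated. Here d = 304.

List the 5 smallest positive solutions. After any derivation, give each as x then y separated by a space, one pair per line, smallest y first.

57799 3315
6681448801 383207370
772362118440199 44298005553945
89283516160768675201 5120760845641726740
10320995900380175197444999 591949712190194322136575

d=304: √d = [17; 2,3,2,1,1,1,1,1,2,3,2,34] (ℓ=12, even), read p_11/q_11
i=0: a=17 ⇒ p=17, q=1
…
i=6: a=1 ⇒ p=1081, q=62
…
i=9: a=2 ⇒ p=7445, q=427
i=10: a=3 ⇒ p=25177, q=1444
i=11: a=2 ⇒ p=57799, q=3315
→ (57799, 3315).  Check: 57799²=3340724401, 304·3315²=3340724400, difference 1.
k=2:  x_2 = 57799·57799+304·3315·3315 = 6681448801,  y_2 = 57799·3315+3315·57799 = 383207370
k=3:  x_3 = 57799·6681448801+304·3315·383207370 = 772362118440199,  y_3 = 57799·383207370+3315·6681448801 = 44298005553945
k=4:  x_4 = 57799·772362118440199+304·3315·44298005553945 = 89283516160768675201,  y_4 = 57799·44298005553945+3315·772362118440199 = 5120760845641726740
k=5:  x_5 = 57799·89283516160768675201+304·3315·5120760845641726740 = 10320995900380175197444999,  y_5 = 57799·5120760845641726740+3315·89283516160768675201 = 591949712190194322136575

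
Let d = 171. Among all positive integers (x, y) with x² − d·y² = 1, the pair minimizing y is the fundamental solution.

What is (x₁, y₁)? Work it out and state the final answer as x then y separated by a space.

170 13

√171 = [13; 13,26, …], period ℓ=2 (even) → k=1
step 0: (13, 1)  from 13·(1,0) + (0,1)
step 1: (170, 13)  from 13·(13,1) + (1,0)
(x₁, y₁) = (170, 13);  170² − 171·13² = 1 ✓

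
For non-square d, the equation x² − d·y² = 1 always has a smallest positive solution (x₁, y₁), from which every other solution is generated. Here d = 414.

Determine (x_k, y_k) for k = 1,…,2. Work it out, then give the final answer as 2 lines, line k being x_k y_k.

√414 → a₀=20, period (2,1,7,2,7,1,2,40); ℓ=8 even so k=7
a_0=20:  p_0=20·1+0=20,  q_0=20·0+1=1
a_1=2:  p_1=2·20+1=41,  q_1=2·1+0=2
a_2=1:  p_2=1·41+20=61,  q_2=1·2+1=3
a_3=7:  p_3=7·61+41=468,  q_3=7·3+2=23
a_4=2:  p_4=2·468+61=997,  q_4=2·23+3=49
a_5=7:  p_5=7·997+468=7447,  q_5=7·49+23=366
a_6=1:  p_6=1·7447+997=8444,  q_6=1·366+49=415
a_7=2:  p_7=2·8444+7447=24335,  q_7=2·415+366=1196
→ (24335, 1196).  Check: 24335²=592192225, 414·1196²=592192224, difference 1.
(x_2, y_2) = (24335·24335 + 414·1196·1196, 24335·1196 + 1196·24335) = (1184384449, 58209320)

24335 1196
1184384449 58209320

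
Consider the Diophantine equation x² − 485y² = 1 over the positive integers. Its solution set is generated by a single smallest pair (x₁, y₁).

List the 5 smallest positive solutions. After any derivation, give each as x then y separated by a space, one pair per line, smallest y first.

d=485: √d = [22; 44] (ℓ=1, odd), read p_1/q_1
a_0=22:  p_0=22·1+0=22,  q_0=22·0+1=1
a_1=44:  p_1=44·22+1=969,  q_1=44·1+0=44
→ (969, 44).  Check: 969²=938961, 485·44²=938960, difference 1.
k=2:  x_2 = 969·969+485·44·44 = 1877921,  y_2 = 969·44+44·969 = 85272
k=3:  x_3 = 969·1877921+485·44·85272 = 3639409929,  y_3 = 969·85272+44·1877921 = 165257092
k=4:  x_4 = 969·3639409929+485·44·165257092 = 7053174564481,  y_4 = 969·165257092+44·3639409929 = 320268159024
k=5:  x_5 = 969·7053174564481+485·44·320268159024 = 13669048666554249,  y_5 = 969·320268159024+44·7053174564481 = 620679526931420

969 44
1877921 85272
3639409929 165257092
7053174564481 320268159024
13669048666554249 620679526931420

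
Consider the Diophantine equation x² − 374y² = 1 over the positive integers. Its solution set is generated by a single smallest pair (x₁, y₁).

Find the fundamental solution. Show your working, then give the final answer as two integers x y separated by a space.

√374 → a₀=19, period (2,1,18,1,2,38); ℓ=6 even so k=5
i=0: a=19 ⇒ p=19, q=1
i=1: a=2 ⇒ p=39, q=2
i=2: a=1 ⇒ p=58, q=3
…
i=4: a=1 ⇒ p=1141, q=59
i=5: a=2 ⇒ p=3365, q=174
fundamental: x₁=3365, y₁=174  (since 11323225 − 374·30276 = 1)

3365 174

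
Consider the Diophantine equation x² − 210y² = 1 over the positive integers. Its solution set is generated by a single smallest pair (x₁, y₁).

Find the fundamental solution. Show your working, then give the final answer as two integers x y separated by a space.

d=210: √d = [14; 2,28] (ℓ=2, even), read p_1/q_1
a_0=14:  p_0=14·1+0=14,  q_0=14·0+1=1
a_1=2:  p_1=2·14+1=29,  q_1=2·1+0=2
fundamental: x₁=29, y₁=2  (since 841 − 210·4 = 1)

29 2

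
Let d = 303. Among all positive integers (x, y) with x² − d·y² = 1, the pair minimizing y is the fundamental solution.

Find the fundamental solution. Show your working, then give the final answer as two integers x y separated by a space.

d=303: √d = [17; 2,2,5,2,2,34] (ℓ=6, even), read p_5/q_5
a_0=17:  p_0=17·1+0=17,  q_0=17·0+1=1
…
a_2=2:  p_2=2·35+17=87,  q_2=2·2+1=5
a_3=5:  p_3=5·87+35=470,  q_3=5·5+2=27
a_4=2:  p_4=2·470+87=1027,  q_4=2·27+5=59
a_5=2:  p_5=2·1027+470=2524,  q_5=2·59+27=145
→ (2524, 145).  Check: 2524²=6370576, 303·145²=6370575, difference 1.

2524 145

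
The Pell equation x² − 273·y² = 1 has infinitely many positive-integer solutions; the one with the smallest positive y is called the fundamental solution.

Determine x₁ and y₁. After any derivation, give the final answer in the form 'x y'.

727 44

√273 → a₀=16, period (1,1,10,1,1,32); ℓ=6 even so k=5
a_0=16:  p_0=16·1+0=16,  q_0=16·0+1=1
a_1=1:  p_1=1·16+1=17,  q_1=1·1+0=1
…
a_3=10:  p_3=10·33+17=347,  q_3=10·2+1=21
a_4=1:  p_4=1·347+33=380,  q_4=1·21+2=23
a_5=1:  p_5=1·380+347=727,  q_5=1·23+21=44
(x₁, y₁) = (727, 44);  727² − 273·44² = 1 ✓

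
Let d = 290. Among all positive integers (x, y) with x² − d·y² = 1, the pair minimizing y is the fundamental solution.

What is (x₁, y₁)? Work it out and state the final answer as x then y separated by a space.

√290 → a₀=17, period (34); ℓ=1 odd so k=1
step 0: (17, 1)  from 17·(1,0) + (0,1)
step 1: (579, 34)  from 34·(17,1) + (1,0)
(x₁, y₁) = (579, 34);  579² − 290·34² = 1 ✓

579 34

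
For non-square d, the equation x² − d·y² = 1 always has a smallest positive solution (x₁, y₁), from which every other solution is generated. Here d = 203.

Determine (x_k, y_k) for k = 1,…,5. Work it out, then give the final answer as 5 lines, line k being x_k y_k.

57 4
6497 456
740601 51980
84422017 5925264
9623369337 675428116

d=203: √d = [14; 4,28] (ℓ=2, even), read p_1/q_1
i=0: a=14 ⇒ p=14, q=1
i=1: a=4 ⇒ p=57, q=4
→ (57, 4).  Check: 57²=3249, 203·4²=3248, difference 1.
(x_2, y_2) = (57·57 + 203·4·4, 57·4 + 4·57) = (6497, 456)
(x_3, y_3) = (57·6497 + 203·4·456, 57·456 + 4·6497) = (740601, 51980)
(x_4, y_4) = (57·740601 + 203·4·51980, 57·51980 + 4·740601) = (84422017, 5925264)
(x_5, y_5) = (57·84422017 + 203·4·5925264, 57·5925264 + 4·84422017) = (9623369337, 675428116)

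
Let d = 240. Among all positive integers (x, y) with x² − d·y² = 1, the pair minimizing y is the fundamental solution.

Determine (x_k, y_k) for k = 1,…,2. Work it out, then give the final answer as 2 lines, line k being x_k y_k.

31 2
1921 124

d=240: √d = [15; 2,30] (ℓ=2, even), read p_1/q_1
i=0: a=15 ⇒ p=15, q=1
i=1: a=2 ⇒ p=31, q=2
fundamental: x₁=31, y₁=2  (since 961 − 240·4 = 1)
(x_2, y_2) = (31·31 + 240·2·2, 31·2 + 2·31) = (1921, 124)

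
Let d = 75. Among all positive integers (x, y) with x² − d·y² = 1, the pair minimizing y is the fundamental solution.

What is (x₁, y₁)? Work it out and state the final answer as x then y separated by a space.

26 3

√75 → a₀=8, period (1,1,1,16); ℓ=4 even so k=3
i=0: a=8 ⇒ p=8, q=1
…
i=2: a=1 ⇒ p=17, q=2
i=3: a=1 ⇒ p=26, q=3
→ (26, 3).  Check: 26²=676, 75·3²=675, difference 1.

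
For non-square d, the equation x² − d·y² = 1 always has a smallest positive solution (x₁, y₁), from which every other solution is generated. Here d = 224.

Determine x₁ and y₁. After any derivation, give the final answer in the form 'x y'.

15 1

d=224: √d = [14; 1,28] (ℓ=2, even), read p_1/q_1
k=0  a_k=14  p_k/q_k = 14/1
k=1  a_k=1  p_k/q_k = 15/1
fundamental: x₁=15, y₁=1  (since 225 − 224·1 = 1)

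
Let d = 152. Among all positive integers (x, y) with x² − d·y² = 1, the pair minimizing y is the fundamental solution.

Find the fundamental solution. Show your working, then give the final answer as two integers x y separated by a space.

37 3

√152 = [12; 3,24, …], period ℓ=2 (even) → k=1
k=0  a_k=12  p_k/q_k = 12/1
k=1  a_k=3  p_k/q_k = 37/3
fundamental: x₁=37, y₁=3  (since 1369 − 152·9 = 1)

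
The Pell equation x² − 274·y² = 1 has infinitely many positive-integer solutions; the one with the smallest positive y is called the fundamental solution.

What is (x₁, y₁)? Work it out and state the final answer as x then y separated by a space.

3959299 239190

[16; 1,1,4,4,1,1,32] for √274; ℓ=7 ⇒ convergent index 13
step 0: (16, 1)  from 16·(1,0) + (0,1)
step 1: (17, 1)  from 1·(16,1) + (1,0)
step 2: (33, 2)  from 1·(17,1) + (16,1)
step 3: (149, 9)  from 4·(33,2) + (17,1)
step 4: (629, 38)  from 4·(149,9) + (33,2)
step 5: (778, 47)  from 1·(629,38) + (149,9)
…
step 9: (93011, 5619)  from 1·(47209,2852) + (45802,2767)
…
step 12: (2189276, 132259)  from 1·(1770023,106931) + (419253,25328)
step 13: (3959299, 239190)  from 1·(2189276,132259) + (1770023,106931)
→ (3959299, 239190).  Check: 3959299²=15676048571401, 274·239190²=15676048571400, difference 1.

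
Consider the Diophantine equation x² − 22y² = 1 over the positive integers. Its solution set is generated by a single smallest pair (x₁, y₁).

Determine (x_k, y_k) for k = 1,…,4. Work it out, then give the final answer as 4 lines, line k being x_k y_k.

d=22: √d = [4; 1,2,4,2,1,8] (ℓ=6, even), read p_5/q_5
a_0=4:  p_0=4·1+0=4,  q_0=4·0+1=1
…
a_2=2:  p_2=2·5+4=14,  q_2=2·1+1=3
…
a_4=2:  p_4=2·61+14=136,  q_4=2·13+3=29
a_5=1:  p_5=1·136+61=197,  q_5=1·29+13=42
→ (197, 42).  Check: 197²=38809, 22·42²=38808, difference 1.
n=2: (197,42)∘(197,42) = (197·197+22·42·42, 197·42+42·197) = (77617,16548)
n=3: (77617,16548)∘(197,42) = (197·77617+22·42·16548, 197·16548+42·77617) = (30580901,6519870)
n=4: (30580901,6519870)∘(197,42) = (197·30580901+22·42·6519870, 197·6519870+42·30580901) = (12048797377,2568812232)

197 42
77617 16548
30580901 6519870
12048797377 2568812232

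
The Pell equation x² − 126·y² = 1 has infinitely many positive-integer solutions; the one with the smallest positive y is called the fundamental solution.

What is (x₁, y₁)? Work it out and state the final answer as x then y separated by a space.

[11; 4,2,4,22] for √126; ℓ=4 ⇒ convergent index 3
a_0=11:  p_0=11·1+0=11,  q_0=11·0+1=1
a_1=4:  p_1=4·11+1=45,  q_1=4·1+0=4
a_2=2:  p_2=2·45+11=101,  q_2=2·4+1=9
a_3=4:  p_3=4·101+45=449,  q_3=4·9+4=40
(x₁, y₁) = (449, 40);  449² − 126·40² = 1 ✓

449 40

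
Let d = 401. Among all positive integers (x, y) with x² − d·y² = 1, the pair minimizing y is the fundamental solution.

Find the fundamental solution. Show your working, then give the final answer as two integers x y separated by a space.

d=401: √d = [20; 40] (ℓ=1, odd), read p_1/q_1
i=0: a=20 ⇒ p=20, q=1
i=1: a=40 ⇒ p=801, q=40
→ (801, 40).  Check: 801²=641601, 401·40²=641600, difference 1.

801 40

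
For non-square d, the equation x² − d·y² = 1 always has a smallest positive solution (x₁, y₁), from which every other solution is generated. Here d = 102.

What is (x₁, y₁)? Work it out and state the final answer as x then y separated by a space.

101 10

√102 = [10; 10,20, …], period ℓ=2 (even) → k=1
a_0=10:  p_0=10·1+0=10,  q_0=10·0+1=1
a_1=10:  p_1=10·10+1=101,  q_1=10·1+0=10
fundamental: x₁=101, y₁=10  (since 10201 − 102·100 = 1)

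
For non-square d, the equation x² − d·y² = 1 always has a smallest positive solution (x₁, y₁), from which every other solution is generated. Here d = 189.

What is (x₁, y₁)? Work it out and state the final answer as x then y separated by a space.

√189 = [13; 1,2,1,26, …], period ℓ=4 (even) → k=3
k=0  a_k=13  p_k/q_k = 13/1
k=1  a_k=1  p_k/q_k = 14/1
k=2  a_k=2  p_k/q_k = 41/3
k=3  a_k=1  p_k/q_k = 55/4
(x₁, y₁) = (55, 4);  55² − 189·4² = 1 ✓

55 4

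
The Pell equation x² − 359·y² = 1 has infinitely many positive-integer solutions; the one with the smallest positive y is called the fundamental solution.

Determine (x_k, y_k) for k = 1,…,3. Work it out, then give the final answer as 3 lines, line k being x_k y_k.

d=359: √d = [18; 1,17,1,36] (ℓ=4, even), read p_3/q_3
step 0: (18, 1)  from 18·(1,0) + (0,1)
step 1: (19, 1)  from 1·(18,1) + (1,0)
step 2: (341, 18)  from 17·(19,1) + (18,1)
step 3: (360, 19)  from 1·(341,18) + (19,1)
(x₁, y₁) = (360, 19);  360² − 359·19² = 1 ✓
n=2: (360,19)∘(360,19) = (360·360+359·19·19, 360·19+19·360) = (259199,13680)
n=3: (259199,13680)∘(360,19) = (360·259199+359·19·13680, 360·13680+19·259199) = (186622920,9849581)

360 19
259199 13680
186622920 9849581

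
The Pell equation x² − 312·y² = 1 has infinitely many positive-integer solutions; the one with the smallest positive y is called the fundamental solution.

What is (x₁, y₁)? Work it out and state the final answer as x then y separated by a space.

53 3

√312 → a₀=17, period (1,1,1,34); ℓ=4 even so k=3
step 0: (17, 1)  from 17·(1,0) + (0,1)
…
step 2: (35, 2)  from 1·(18,1) + (17,1)
step 3: (53, 3)  from 1·(35,2) + (18,1)
→ (53, 3).  Check: 53²=2809, 312·3²=2808, difference 1.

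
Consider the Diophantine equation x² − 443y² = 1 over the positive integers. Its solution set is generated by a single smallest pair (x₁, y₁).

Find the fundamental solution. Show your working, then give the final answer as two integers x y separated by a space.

d=443: √d = [21; 21,42] (ℓ=2, even), read p_1/q_1
i=0: a=21 ⇒ p=21, q=1
i=1: a=21 ⇒ p=442, q=21
fundamental: x₁=442, y₁=21  (since 195364 − 443·441 = 1)

442 21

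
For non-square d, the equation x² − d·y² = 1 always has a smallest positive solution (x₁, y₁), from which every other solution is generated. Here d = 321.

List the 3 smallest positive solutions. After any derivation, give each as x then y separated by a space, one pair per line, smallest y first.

√321 → a₀=17, period (1,10,1,34); ℓ=4 even so k=3
step 0: (17, 1)  from 17·(1,0) + (0,1)
step 1: (18, 1)  from 1·(17,1) + (1,0)
step 2: (197, 11)  from 10·(18,1) + (17,1)
step 3: (215, 12)  from 1·(197,11) + (18,1)
→ (215, 12).  Check: 215²=46225, 321·12²=46224, difference 1.
(x_2, y_2) = (215·215 + 321·12·12, 215·12 + 12·215) = (92449, 5160)
(x_3, y_3) = (215·92449 + 321·12·5160, 215·5160 + 12·92449) = (39752855, 2218788)

215 12
92449 5160
39752855 2218788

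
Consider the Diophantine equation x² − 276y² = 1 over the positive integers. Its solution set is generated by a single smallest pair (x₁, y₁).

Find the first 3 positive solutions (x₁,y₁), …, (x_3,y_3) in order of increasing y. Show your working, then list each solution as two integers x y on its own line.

7775 468
120901249 7277400
1880014414175 113163569532

√276 = [16; 1,1,1,1,2,2,2,1,1,1,1,32, …], period ℓ=12 (even) → k=11
i=0: a=16 ⇒ p=16, q=1
i=1: a=1 ⇒ p=17, q=1
…
i=4: a=1 ⇒ p=83, q=5
i=5: a=2 ⇒ p=216, q=13
i=6: a=2 ⇒ p=515, q=31
…
i=8: a=1 ⇒ p=1761, q=106
…
i=10: a=1 ⇒ p=4768, q=287
i=11: a=1 ⇒ p=7775, q=468
→ (7775, 468).  Check: 7775²=60450625, 276·468²=60450624, difference 1.
n=2: (7775,468)∘(7775,468) = (7775·7775+276·468·468, 7775·468+468·7775) = (120901249,7277400)
n=3: (120901249,7277400)∘(7775,468) = (7775·120901249+276·468·7277400, 7775·7277400+468·120901249) = (1880014414175,113163569532)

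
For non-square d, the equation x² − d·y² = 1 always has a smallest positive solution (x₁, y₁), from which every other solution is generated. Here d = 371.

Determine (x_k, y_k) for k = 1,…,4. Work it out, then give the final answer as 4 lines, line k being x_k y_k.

1695 88
5746049 298320
19479104415 1011304712
66034158220801 3428322675360

[19; 3,1,4,1,3,38] for √371; ℓ=6 ⇒ convergent index 5
k=0  a_k=19  p_k/q_k = 19/1
k=1  a_k=3  p_k/q_k = 58/3
…
k=3  a_k=4  p_k/q_k = 366/19
k=4  a_k=1  p_k/q_k = 443/23
k=5  a_k=3  p_k/q_k = 1695/88
(x₁, y₁) = (1695, 88);  1695² − 371·88² = 1 ✓
k=2:  x_2 = 1695·1695+371·88·88 = 5746049,  y_2 = 1695·88+88·1695 = 298320
k=3:  x_3 = 1695·5746049+371·88·298320 = 19479104415,  y_3 = 1695·298320+88·5746049 = 1011304712
k=4:  x_4 = 1695·19479104415+371·88·1011304712 = 66034158220801,  y_4 = 1695·1011304712+88·19479104415 = 3428322675360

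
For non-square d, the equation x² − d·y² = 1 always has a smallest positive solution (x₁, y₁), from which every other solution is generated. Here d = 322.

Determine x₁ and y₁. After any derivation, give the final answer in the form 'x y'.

[17; 1,16,1,34] for √322; ℓ=4 ⇒ convergent index 3
a_0=17:  p_0=17·1+0=17,  q_0=17·0+1=1
…
a_2=16:  p_2=16·18+17=305,  q_2=16·1+1=17
a_3=1:  p_3=1·305+18=323,  q_3=1·17+1=18
→ (323, 18).  Check: 323²=104329, 322·18²=104328, difference 1.

323 18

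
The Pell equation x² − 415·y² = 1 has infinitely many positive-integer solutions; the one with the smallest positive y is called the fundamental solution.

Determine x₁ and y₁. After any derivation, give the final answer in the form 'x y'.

√415 → a₀=20, period (2,1,2,4,6,…,1,2,40); ℓ=16 even so k=15
i=0: a=20 ⇒ p=20, q=1
…
i=6: a=1 ⇒ p=5154, q=253
…
i=8: a=3 ⇒ p=33939, q=1666
i=9: a=1 ⇒ p=43534, q=2137
i=10: a=1 ⇒ p=77473, q=3803
i=11: a=6 ⇒ p=508372, q=24955
…
i=13: a=2 ⇒ p=4730294, q=232201
i=14: a=1 ⇒ p=6841255, q=335824
i=15: a=2 ⇒ p=18412804, q=903849
→ (18412804, 903849).  Check: 18412804²=339031351142416, 415·903849²=339031351142415, difference 1.

18412804 903849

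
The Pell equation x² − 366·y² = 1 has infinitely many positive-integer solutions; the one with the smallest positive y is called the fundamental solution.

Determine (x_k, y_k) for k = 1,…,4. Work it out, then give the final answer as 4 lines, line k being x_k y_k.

907925 47458
1648655611249 86176609300
2993711291685588725 156483795997357542
5436130649005627630680001 284151100961715516031400

√366 = [19; 7,1,1,1,2,12,2,1,1,1,7,38, …], period ℓ=12 (even) → k=11
k=0  a_k=19  p_k/q_k = 19/1
…
k=2  a_k=1  p_k/q_k = 153/8
…
k=5  a_k=2  p_k/q_k = 1167/61
…
k=8  a_k=1  p_k/q_k = 44499/2326
…
k=10  a_k=1  p_k/q_k = 119053/6223
k=11  a_k=7  p_k/q_k = 907925/47458
→ (907925, 47458).  Check: 907925²=824327805625, 366·47458²=824327805624, difference 1.
n=2: (907925,47458)∘(907925,47458) = (907925·907925+366·47458·47458, 907925·47458+47458·907925) = (1648655611249,86176609300)
n=3: (1648655611249,86176609300)∘(907925,47458) = (907925·1648655611249+366·47458·86176609300, 907925·86176609300+47458·1648655611249) = (2993711291685588725,156483795997357542)
n=4: (2993711291685588725,156483795997357542)∘(907925,47458) = (907925·2993711291685588725+366·47458·156483795997357542, 907925·156483795997357542+47458·2993711291685588725) = (5436130649005627630680001,284151100961715516031400)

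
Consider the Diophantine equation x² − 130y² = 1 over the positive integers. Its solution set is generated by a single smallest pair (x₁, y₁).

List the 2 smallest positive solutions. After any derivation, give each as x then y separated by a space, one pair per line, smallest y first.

6499 570
84474001 7408860

[11; 2,2,22] for √130; ℓ=3 ⇒ convergent index 5
i=0: a=11 ⇒ p=11, q=1
…
i=2: a=2 ⇒ p=57, q=5
…
i=4: a=2 ⇒ p=2611, q=229
i=5: a=2 ⇒ p=6499, q=570
→ (6499, 570).  Check: 6499²=42237001, 130·570²=42237000, difference 1.
k=2:  x_2 = 6499·6499+130·570·570 = 84474001,  y_2 = 6499·570+570·6499 = 7408860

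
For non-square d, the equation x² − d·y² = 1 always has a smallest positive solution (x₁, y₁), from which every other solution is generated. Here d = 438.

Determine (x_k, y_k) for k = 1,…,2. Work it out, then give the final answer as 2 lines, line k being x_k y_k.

[20; 1,12,1,40] for √438; ℓ=4 ⇒ convergent index 3
a_0=20:  p_0=20·1+0=20,  q_0=20·0+1=1
…
a_2=12:  p_2=12·21+20=272,  q_2=12·1+1=13
a_3=1:  p_3=1·272+21=293,  q_3=1·13+1=14
→ (293, 14).  Check: 293²=85849, 438·14²=85848, difference 1.
(293+14√438)^2 = 171697 + 8204√438

293 14
171697 8204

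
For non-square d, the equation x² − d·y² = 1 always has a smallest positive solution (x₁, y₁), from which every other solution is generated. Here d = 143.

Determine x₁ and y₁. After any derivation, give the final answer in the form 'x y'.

12 1

√143 = [11; 1,22, …], period ℓ=2 (even) → k=1
k=0  a_k=11  p_k/q_k = 11/1
k=1  a_k=1  p_k/q_k = 12/1
(x₁, y₁) = (12, 1);  12² − 143·1² = 1 ✓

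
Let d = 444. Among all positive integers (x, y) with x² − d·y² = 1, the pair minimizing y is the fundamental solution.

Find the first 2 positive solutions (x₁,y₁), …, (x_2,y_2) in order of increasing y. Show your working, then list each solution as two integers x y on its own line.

295 14
174049 8260

√444 → a₀=21, period (14,42); ℓ=2 even so k=1
k=0  a_k=21  p_k/q_k = 21/1
k=1  a_k=14  p_k/q_k = 295/14
(x₁, y₁) = (295, 14);  295² − 444·14² = 1 ✓
(x_2, y_2) = (295·295 + 444·14·14, 295·14 + 14·295) = (174049, 8260)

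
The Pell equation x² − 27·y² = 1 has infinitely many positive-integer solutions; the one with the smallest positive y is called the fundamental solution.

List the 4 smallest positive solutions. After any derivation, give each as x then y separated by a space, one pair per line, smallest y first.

26 5
1351 260
70226 13515
3650401 702520

d=27: √d = [5; 5,10] (ℓ=2, even), read p_1/q_1
a_0=5:  p_0=5·1+0=5,  q_0=5·0+1=1
a_1=5:  p_1=5·5+1=26,  q_1=5·1+0=5
fundamental: x₁=26, y₁=5  (since 676 − 27·25 = 1)
n=2: (26,5)∘(26,5) = (26·26+27·5·5, 26·5+5·26) = (1351,260)
n=3: (1351,260)∘(26,5) = (26·1351+27·5·260, 26·260+5·1351) = (70226,13515)
n=4: (70226,13515)∘(26,5) = (26·70226+27·5·13515, 26·13515+5·70226) = (3650401,702520)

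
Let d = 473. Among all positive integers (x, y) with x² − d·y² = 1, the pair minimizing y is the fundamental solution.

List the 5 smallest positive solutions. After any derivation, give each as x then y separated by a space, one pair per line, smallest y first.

[21; 1,2,1,42] for √473; ℓ=4 ⇒ convergent index 3
a_0=21:  p_0=21·1+0=21,  q_0=21·0+1=1
a_1=1:  p_1=1·21+1=22,  q_1=1·1+0=1
a_2=2:  p_2=2·22+21=65,  q_2=2·1+1=3
a_3=1:  p_3=1·65+22=87,  q_3=1·3+1=4
fundamental: x₁=87, y₁=4  (since 7569 − 473·16 = 1)
(x_2, y_2) = (87·87 + 473·4·4, 87·4 + 4·87) = (15137, 696)
(x_3, y_3) = (87·15137 + 473·4·696, 87·696 + 4·15137) = (2633751, 121100)
(x_4, y_4) = (87·2633751 + 473·4·121100, 87·121100 + 4·2633751) = (458257537, 21070704)
(x_5, y_5) = (87·458257537 + 473·4·21070704, 87·21070704 + 4·458257537) = (79734177687, 3666181396)

87 4
15137 696
2633751 121100
458257537 21070704
79734177687 3666181396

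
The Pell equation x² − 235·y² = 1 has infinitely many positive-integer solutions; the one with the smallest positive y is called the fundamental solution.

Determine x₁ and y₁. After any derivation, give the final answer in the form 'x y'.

[15; 3,30] for √235; ℓ=2 ⇒ convergent index 1
k=0  a_k=15  p_k/q_k = 15/1
k=1  a_k=3  p_k/q_k = 46/3
(x₁, y₁) = (46, 3);  46² − 235·3² = 1 ✓

46 3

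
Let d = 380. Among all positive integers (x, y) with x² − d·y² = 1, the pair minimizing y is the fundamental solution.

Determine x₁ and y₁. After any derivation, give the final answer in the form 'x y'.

39 2

[19; 2,38] for √380; ℓ=2 ⇒ convergent index 1
step 0: (19, 1)  from 19·(1,0) + (0,1)
step 1: (39, 2)  from 2·(19,1) + (1,0)
fundamental: x₁=39, y₁=2  (since 1521 − 380·4 = 1)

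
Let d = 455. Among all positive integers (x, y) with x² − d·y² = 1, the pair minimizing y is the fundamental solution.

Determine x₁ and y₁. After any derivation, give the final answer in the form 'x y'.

[21; 3,42] for √455; ℓ=2 ⇒ convergent index 1
k=0  a_k=21  p_k/q_k = 21/1
k=1  a_k=3  p_k/q_k = 64/3
(x₁, y₁) = (64, 3);  64² − 455·3² = 1 ✓

64 3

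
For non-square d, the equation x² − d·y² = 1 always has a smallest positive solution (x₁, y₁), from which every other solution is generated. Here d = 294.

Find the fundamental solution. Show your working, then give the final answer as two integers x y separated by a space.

4801 280

√294 = [17; 6,1,4,1,6,34, …], period ℓ=6 (even) → k=5
k=0  a_k=17  p_k/q_k = 17/1
k=1  a_k=6  p_k/q_k = 103/6
k=2  a_k=1  p_k/q_k = 120/7
…
k=4  a_k=1  p_k/q_k = 703/41
k=5  a_k=6  p_k/q_k = 4801/280
fundamental: x₁=4801, y₁=280  (since 23049601 − 294·78400 = 1)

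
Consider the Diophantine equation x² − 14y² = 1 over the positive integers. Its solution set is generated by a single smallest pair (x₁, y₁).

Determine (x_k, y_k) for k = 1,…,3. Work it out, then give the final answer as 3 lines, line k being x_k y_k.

15 4
449 120
13455 3596

√14 → a₀=3, period (1,2,1,6); ℓ=4 even so k=3
k=0  a_k=3  p_k/q_k = 3/1
k=1  a_k=1  p_k/q_k = 4/1
k=2  a_k=2  p_k/q_k = 11/3
k=3  a_k=1  p_k/q_k = 15/4
fundamental: x₁=15, y₁=4  (since 225 − 14·16 = 1)
n=2: (15,4)∘(15,4) = (15·15+14·4·4, 15·4+4·15) = (449,120)
n=3: (449,120)∘(15,4) = (15·449+14·4·120, 15·120+4·449) = (13455,3596)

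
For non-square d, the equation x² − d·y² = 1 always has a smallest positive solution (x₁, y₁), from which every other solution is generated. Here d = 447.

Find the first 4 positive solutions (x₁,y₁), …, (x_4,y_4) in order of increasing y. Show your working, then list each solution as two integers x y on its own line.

148 7
43807 2072
12966724 613305
3838106497 181536208

d=447: √d = [21; 7,42] (ℓ=2, even), read p_1/q_1
k=0  a_k=21  p_k/q_k = 21/1
k=1  a_k=7  p_k/q_k = 148/7
→ (148, 7).  Check: 148²=21904, 447·7²=21903, difference 1.
k=2:  x_2 = 148·148+447·7·7 = 43807,  y_2 = 148·7+7·148 = 2072
k=3:  x_3 = 148·43807+447·7·2072 = 12966724,  y_3 = 148·2072+7·43807 = 613305
k=4:  x_4 = 148·12966724+447·7·613305 = 3838106497,  y_4 = 148·613305+7·12966724 = 181536208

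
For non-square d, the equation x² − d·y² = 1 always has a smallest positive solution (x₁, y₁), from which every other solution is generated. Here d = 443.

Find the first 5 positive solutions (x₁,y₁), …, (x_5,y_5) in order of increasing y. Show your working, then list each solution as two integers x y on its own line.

442 21
390727 18564
345402226 16410555
305335177057 14506912056
269915951116162 12824093846949

d=443: √d = [21; 21,42] (ℓ=2, even), read p_1/q_1
step 0: (21, 1)  from 21·(1,0) + (0,1)
step 1: (442, 21)  from 21·(21,1) + (1,0)
→ (442, 21).  Check: 442²=195364, 443·21²=195363, difference 1.
(442+21√443)^2 = 390727 + 18564√443
(442+21√443)^3 = 345402226 + 16410555√443
(442+21√443)^4 = 305335177057 + 14506912056√443
(442+21√443)^5 = 269915951116162 + 12824093846949√443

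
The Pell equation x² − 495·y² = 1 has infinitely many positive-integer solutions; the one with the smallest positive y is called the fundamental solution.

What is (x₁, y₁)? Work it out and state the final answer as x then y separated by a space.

89 4

√495 = [22; 4,44, …], period ℓ=2 (even) → k=1
a_0=22:  p_0=22·1+0=22,  q_0=22·0+1=1
a_1=4:  p_1=4·22+1=89,  q_1=4·1+0=4
fundamental: x₁=89, y₁=4  (since 7921 − 495·16 = 1)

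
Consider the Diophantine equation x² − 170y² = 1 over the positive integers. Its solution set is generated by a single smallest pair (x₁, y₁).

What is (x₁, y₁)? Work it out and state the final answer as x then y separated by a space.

[13; 26] for √170; ℓ=1 ⇒ convergent index 1
i=0: a=13 ⇒ p=13, q=1
i=1: a=26 ⇒ p=339, q=26
→ (339, 26).  Check: 339²=114921, 170·26²=114920, difference 1.

339 26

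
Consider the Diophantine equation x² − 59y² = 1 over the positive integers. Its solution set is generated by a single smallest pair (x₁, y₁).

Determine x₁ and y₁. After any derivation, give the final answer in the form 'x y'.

530 69

√59 → a₀=7, period (1,2,7,2,1,14); ℓ=6 even so k=5
k=0  a_k=7  p_k/q_k = 7/1
k=1  a_k=1  p_k/q_k = 8/1
k=2  a_k=2  p_k/q_k = 23/3
k=3  a_k=7  p_k/q_k = 169/22
k=4  a_k=2  p_k/q_k = 361/47
k=5  a_k=1  p_k/q_k = 530/69
→ (530, 69).  Check: 530²=280900, 59·69²=280899, difference 1.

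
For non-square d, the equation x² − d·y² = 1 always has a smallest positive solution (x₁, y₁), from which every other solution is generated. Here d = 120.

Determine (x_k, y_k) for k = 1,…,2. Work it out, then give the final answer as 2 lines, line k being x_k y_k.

√120 = [10; 1,20, …], period ℓ=2 (even) → k=1
step 0: (10, 1)  from 10·(1,0) + (0,1)
step 1: (11, 1)  from 1·(10,1) + (1,0)
(x₁, y₁) = (11, 1);  11² − 120·1² = 1 ✓
(x_2, y_2) = (11·11 + 120·1·1, 11·1 + 1·11) = (241, 22)

11 1
241 22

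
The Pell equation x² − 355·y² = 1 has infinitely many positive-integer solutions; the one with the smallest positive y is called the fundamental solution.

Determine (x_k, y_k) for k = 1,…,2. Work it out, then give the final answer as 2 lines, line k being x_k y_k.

954809 50676
1823320452961 96771801768

d=355: √d = [18; 1,5,3,3,1,6,1,3,3,5,1,36] (ℓ=12, even), read p_11/q_11
k=0  a_k=18  p_k/q_k = 18/1
…
k=3  a_k=3  p_k/q_k = 358/19
…
k=6  a_k=6  p_k/q_k = 10457/555
k=7  a_k=1  p_k/q_k = 12002/637
k=8  a_k=3  p_k/q_k = 46463/2466
…
k=10  a_k=5  p_k/q_k = 803418/42641
k=11  a_k=1  p_k/q_k = 954809/50676
(x₁, y₁) = (954809, 50676);  954809² − 355·50676² = 1 ✓
n=2: (954809,50676)∘(954809,50676) = (954809·954809+355·50676·50676, 954809·50676+50676·954809) = (1823320452961,96771801768)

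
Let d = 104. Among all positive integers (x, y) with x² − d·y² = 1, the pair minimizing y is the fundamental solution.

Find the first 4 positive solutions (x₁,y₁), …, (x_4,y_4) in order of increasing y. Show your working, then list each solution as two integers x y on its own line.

51 5
5201 510
530451 52015
54100801 5305020

√104 → a₀=10, period (5,20); ℓ=2 even so k=1
step 0: (10, 1)  from 10·(1,0) + (0,1)
step 1: (51, 5)  from 5·(10,1) + (1,0)
fundamental: x₁=51, y₁=5  (since 2601 − 104·25 = 1)
k=2:  x_2 = 51·51+104·5·5 = 5201,  y_2 = 51·5+5·51 = 510
k=3:  x_3 = 51·5201+104·5·510 = 530451,  y_3 = 51·510+5·5201 = 52015
k=4:  x_4 = 51·530451+104·5·52015 = 54100801,  y_4 = 51·52015+5·530451 = 5305020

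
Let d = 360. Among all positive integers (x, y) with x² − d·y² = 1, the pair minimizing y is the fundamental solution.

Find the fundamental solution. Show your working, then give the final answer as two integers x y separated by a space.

19 1

d=360: √d = [18; 1,36] (ℓ=2, even), read p_1/q_1
a_0=18:  p_0=18·1+0=18,  q_0=18·0+1=1
a_1=1:  p_1=1·18+1=19,  q_1=1·1+0=1
(x₁, y₁) = (19, 1);  19² − 360·1² = 1 ✓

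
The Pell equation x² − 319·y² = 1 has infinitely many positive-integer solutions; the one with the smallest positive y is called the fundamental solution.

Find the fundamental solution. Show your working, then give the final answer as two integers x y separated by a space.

√319 → a₀=17, period (1,6,5,1,4,…,6,1,34); ℓ=14 even so k=13
i=0: a=17 ⇒ p=17, q=1
…
i=3: a=5 ⇒ p=643, q=36
i=4: a=1 ⇒ p=768, q=43
…
i=9: a=4 ⇒ p=250816, q=14043
i=10: a=1 ⇒ p=309613, q=17335
i=11: a=5 ⇒ p=1798881, q=100718
i=12: a=6 ⇒ p=11102899, q=621643
i=13: a=1 ⇒ p=12901780, q=722361
→ (12901780, 722361).  Check: 12901780²=166455927168400, 319·722361²=166455927168399, difference 1.

12901780 722361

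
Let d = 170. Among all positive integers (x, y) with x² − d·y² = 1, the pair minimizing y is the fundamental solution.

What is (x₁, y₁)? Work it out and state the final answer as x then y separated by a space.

√170 → a₀=13, period (26); ℓ=1 odd so k=1
i=0: a=13 ⇒ p=13, q=1
i=1: a=26 ⇒ p=339, q=26
(x₁, y₁) = (339, 26);  339² − 170·26² = 1 ✓

339 26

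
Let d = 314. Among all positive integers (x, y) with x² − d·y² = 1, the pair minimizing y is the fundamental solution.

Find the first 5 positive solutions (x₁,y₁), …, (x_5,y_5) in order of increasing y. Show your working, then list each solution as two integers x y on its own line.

392499 22150
308110930001 17387705700
241866463828532499 13649314199066450
189864690372162243720001 10714684347621377411400
149043402212524750531884812499 8411005783500436710995110750

d=314: √d = [17; 1,2,1,1,2,1,34] (ℓ=7, odd), read p_13/q_13
i=0: a=17 ⇒ p=17, q=1
i=1: a=1 ⇒ p=18, q=1
i=2: a=2 ⇒ p=53, q=3
…
i=5: a=2 ⇒ p=319, q=18
…
i=7: a=34 ⇒ p=15381, q=868
…
i=9: a=2 ⇒ p=47029, q=2654
…
i=11: a=1 ⇒ p=109882, q=6201
i=12: a=2 ⇒ p=282617, q=15949
i=13: a=1 ⇒ p=392499, q=22150
→ (392499, 22150).  Check: 392499²=154055465001, 314·22150²=154055465000, difference 1.
(x_2, y_2) = (392499·392499 + 314·22150·22150, 392499·22150 + 22150·392499) = (308110930001, 17387705700)
(x_3, y_3) = (392499·308110930001 + 314·22150·17387705700, 392499·17387705700 + 22150·308110930001) = (241866463828532499, 13649314199066450)
(x_4, y_4) = (392499·241866463828532499 + 314·22150·13649314199066450, 392499·13649314199066450 + 22150·241866463828532499) = (189864690372162243720001, 10714684347621377411400)
(x_5, y_5) = (392499·189864690372162243720001 + 314·22150·10714684347621377411400, 392499·10714684347621377411400 + 22150·189864690372162243720001) = (149043402212524750531884812499, 8411005783500436710995110750)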